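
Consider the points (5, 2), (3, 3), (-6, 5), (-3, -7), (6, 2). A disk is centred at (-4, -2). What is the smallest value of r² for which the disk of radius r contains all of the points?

116

The required radius is the distance from (-4, -2) to the farthest point.
Squared distances: 97, 74, 53, 26, 116.
Maximum is 116, attained at (6, 2).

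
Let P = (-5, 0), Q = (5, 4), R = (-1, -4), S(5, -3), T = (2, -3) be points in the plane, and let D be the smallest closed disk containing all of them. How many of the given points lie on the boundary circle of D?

A smallest enclosing disk is always determined by at most three of the input points on its boundary.
The minimum enclosing circle is determined by three boundary points: P, Q, S.
Their circumcentre is (0.6, 0.5) with r² = 31.61.
The farthest remaining point R is at distance² 22.81 ≤ 31.61.
The points at distance exactly r from the centre are P, Q, S — 3 points.

3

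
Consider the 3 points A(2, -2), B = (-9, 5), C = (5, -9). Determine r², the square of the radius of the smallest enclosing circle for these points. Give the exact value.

98

Side lengths²: AB² = 170, AC² = 58, BC² = 392.
Since BC² = 392 ≥ 170 + 58 = 228, the angle opposite BC is not acute, so the smallest enclosing circle has BC as diameter.
Centre = midpoint of BC = (-2, -2), r² = 392/4 = 98.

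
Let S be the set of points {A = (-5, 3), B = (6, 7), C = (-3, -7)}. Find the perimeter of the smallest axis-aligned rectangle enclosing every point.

50

Width = max x − min x = 6 − (-5) = 11.
Height = max y − min y = 7 − (-7) = 14.
Perimeter = 2(11 + 14) = 50.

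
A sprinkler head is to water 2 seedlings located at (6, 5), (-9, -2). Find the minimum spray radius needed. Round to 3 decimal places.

8.276

The smallest circle enclosing two points has them as diameter endpoints.
Centre = midpoint = (-1.5, 1.5); r² = |(6, 5)−(-9, -2)|²/4 = 274/4 = 68.5.
r = √(68.5) ≈ 8.276.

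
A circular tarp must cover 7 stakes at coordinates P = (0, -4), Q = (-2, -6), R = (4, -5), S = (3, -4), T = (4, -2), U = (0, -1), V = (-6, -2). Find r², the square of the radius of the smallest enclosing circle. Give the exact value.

The minimum enclosing circle of a finite set is fixed by two of the points (as a diameter) or three (as a circumcircle).
The farthest pair is R–V with squared distance 109. The circle on this segment as diameter has centre (-1, -3.5) and r² = 109/4 = 27.25.
Check P: distance² to centre = 1.25 ≤ 27.25, so it lies inside.
All remaining points lie in this disk, and no smaller disk contains both endpoints, so this is the minimum enclosing circle.

27.25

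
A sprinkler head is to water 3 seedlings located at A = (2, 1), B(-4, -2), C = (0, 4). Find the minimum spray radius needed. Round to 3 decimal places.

3.634

Side lengths²: AB² = 45, AC² = 13, BC² = 52.
Since BC² = 52 < 45 + 13 = 58, the triangle is acute, so the smallest enclosing circle is the circumcircle.
Circumcentre = (-1.625, 0.75), r² = 13.203125.
r = √(13.203125) ≈ 3.634.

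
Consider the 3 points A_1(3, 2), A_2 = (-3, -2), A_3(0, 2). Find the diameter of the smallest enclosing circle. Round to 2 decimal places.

7.21

Side lengths²: A_1A_2² = 52, A_1A_3² = 9, A_2A_3² = 25.
Since A_1A_2² = 52 ≥ 25 + 9 = 34, the angle opposite A_1A_2 is not acute, so the smallest enclosing circle has A_1A_2 as diameter.
Centre = midpoint of A_1A_2 = (0, 0), r² = 52/4 = 13.
Diameter = 2r = 2√13 ≈ 7.21.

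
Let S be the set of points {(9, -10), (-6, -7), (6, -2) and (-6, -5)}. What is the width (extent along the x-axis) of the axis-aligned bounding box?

max x = 9, min x = -6, so width = 15.

15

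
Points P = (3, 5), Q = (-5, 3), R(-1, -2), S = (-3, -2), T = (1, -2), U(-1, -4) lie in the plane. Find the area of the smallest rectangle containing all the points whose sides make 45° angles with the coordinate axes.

In coordinates u = x + y, v = x − y the rectangle is axis-aligned; the map (x,y)→(u,v) scales areas by 2.
u-values: 8, -2, -3, -5, -1, -5; range = 8 − (-5) = 13.
v-values: -2, -8, 1, -1, 3, 3; range = 3 − (-8) = 11.
Area = (13 × 11) / 2 = 71.5.

71.5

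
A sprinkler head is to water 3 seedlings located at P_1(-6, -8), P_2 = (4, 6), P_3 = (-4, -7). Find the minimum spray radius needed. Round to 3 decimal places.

Side lengths²: P_1P_2² = 296, P_1P_3² = 5, P_2P_3² = 233.
Since P_1P_2² = 296 ≥ 233 + 5 = 238, the angle opposite P_1P_2 is not acute, so the smallest enclosing circle has P_1P_2 as diameter.
Centre = midpoint of P_1P_2 = (-1, -1), r² = 296/4 = 74.
r = √74 ≈ 8.602.

8.602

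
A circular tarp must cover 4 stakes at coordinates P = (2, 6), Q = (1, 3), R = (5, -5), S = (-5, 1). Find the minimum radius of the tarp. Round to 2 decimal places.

A smallest enclosing disk is always determined by at most three of the input points on its boundary.
The minimum enclosing circle is determined by three boundary points: P, R, S.
Their circumcentre is (51/46, -7/46) with r² = 40885/1058.
The farthest remaining point Q is at distance² 10525/1058 ≤ 40885/1058.
r = √(40885/1058) ≈ 6.22.

6.22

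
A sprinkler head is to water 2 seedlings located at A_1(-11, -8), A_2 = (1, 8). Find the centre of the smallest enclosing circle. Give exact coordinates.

The smallest circle enclosing two points has them as diameter endpoints.
Centre = midpoint = (-5, 0); r² = |A_1A_2|²/4 = 400/4 = 100.
Centre = (-5, 0).

(-5, 0)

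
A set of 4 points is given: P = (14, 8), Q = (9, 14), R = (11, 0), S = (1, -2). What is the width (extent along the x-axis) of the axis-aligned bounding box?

max x = 14, min x = 1, so width = 13.

13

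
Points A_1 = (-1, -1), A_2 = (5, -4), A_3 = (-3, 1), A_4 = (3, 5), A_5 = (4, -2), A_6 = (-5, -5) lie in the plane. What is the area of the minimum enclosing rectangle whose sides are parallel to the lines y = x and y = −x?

117

In coordinates u = x + y, v = x − y the rectangle is axis-aligned; the map (x,y)→(u,v) scales areas by 2.
u-values: -2, 1, -2, 8, 2, -10; range = 8 − (-10) = 18.
v-values: 0, 9, -4, -2, 6, 0; range = 9 − (-4) = 13.
Area = (18 × 13) / 2 = 117.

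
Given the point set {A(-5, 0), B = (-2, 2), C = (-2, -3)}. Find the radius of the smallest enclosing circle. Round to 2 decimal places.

2.55

Side lengths²: AB² = 13, AC² = 18, BC² = 25.
Since BC² = 25 < 18 + 13 = 31, the triangle is acute, so the smallest enclosing circle is the circumcircle.
Circumcentre = (-2.5, -0.5), r² = 6.5.
r = √(6.5) ≈ 2.55.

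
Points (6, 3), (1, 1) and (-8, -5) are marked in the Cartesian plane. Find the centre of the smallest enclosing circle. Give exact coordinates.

Call the three points A, B, C in the order given.
Side lengths²: AB² = 29, AC² = 260, BC² = 117.
Since AC² = 260 ≥ 117 + 29 = 146, the angle opposite AC is not acute, so the smallest enclosing circle has AC as diameter.
Centre = midpoint of AC = (-1, -1), r² = 260/4 = 65.
Centre = (-1, -1).

(-1, -1)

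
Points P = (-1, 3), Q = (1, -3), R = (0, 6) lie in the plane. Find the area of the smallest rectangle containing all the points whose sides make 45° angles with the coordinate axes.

In coordinates u = x + y, v = x − y the rectangle is axis-aligned; the map (x,y)→(u,v) scales areas by 2.
u-values: 2, -2, 6; range = 6 − (-2) = 8.
v-values: -4, 4, -6; range = 4 − (-6) = 10.
Area = (8 × 10) / 2 = 40.

40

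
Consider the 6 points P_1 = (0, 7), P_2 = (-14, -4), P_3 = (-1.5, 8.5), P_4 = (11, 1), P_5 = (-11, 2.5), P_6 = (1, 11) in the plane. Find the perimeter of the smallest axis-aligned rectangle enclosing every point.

80

Width = max x − min x = 11 − (-14) = 25.
Height = max y − min y = 11 − (-4) = 15.
Perimeter = 2(25 + 15) = 80.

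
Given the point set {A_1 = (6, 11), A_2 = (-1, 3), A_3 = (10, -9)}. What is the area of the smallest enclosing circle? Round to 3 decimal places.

Side lengths²: A_1A_2² = 113, A_1A_3² = 416, A_2A_3² = 265.
Since A_1A_3² = 416 ≥ 265 + 113 = 378, the angle opposite A_1A_3 is not acute, so the smallest enclosing circle has A_1A_3 as diameter.
Centre = midpoint of A_1A_3 = (8, 1), r² = 416/4 = 104.
Area = π·r² = π·104 ≈ 326.726.

326.726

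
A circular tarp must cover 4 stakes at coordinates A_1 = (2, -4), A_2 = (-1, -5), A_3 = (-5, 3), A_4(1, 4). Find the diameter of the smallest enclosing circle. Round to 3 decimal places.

A smallest enclosing disk is always determined by at most three of the input points on its boundary.
The minimum enclosing circle is determined by three boundary points: A_1, A_3, A_4.
Their circumcentre is (-19/14, -5/14) with r² = 2405/98.
The farthest remaining point A_2 is at distance² 2125/98 ≤ 2405/98.
Diameter = 2r = 2√(2405/98) ≈ 9.908.

9.908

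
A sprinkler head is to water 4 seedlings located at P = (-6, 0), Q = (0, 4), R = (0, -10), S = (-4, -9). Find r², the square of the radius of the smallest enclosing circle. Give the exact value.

A smallest enclosing disk is always determined by at most three of the input points on its boundary.
The minimum enclosing circle is determined by three boundary points: Q, R, S.
Their circumcentre is (-0.375, -3) with r² = 49.140625.
The farthest remaining point P is at distance² 40.640625 ≤ 49.140625.

49.140625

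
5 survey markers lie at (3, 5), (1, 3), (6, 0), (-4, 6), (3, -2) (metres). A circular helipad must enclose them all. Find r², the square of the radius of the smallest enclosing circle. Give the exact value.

The minimum enclosing circle of a finite set is fixed by two of the points (as a diameter) or three (as a circumcircle).
The farthest pair is (6, 0)–(-4, 6) with squared distance 136. The circle on this segment as diameter has centre (1, 3) and r² = 136/4 = 34.
Check (3, 5): distance² to centre = 8 ≤ 34, so it lies inside.
All remaining points lie in this disk, and no smaller disk contains both endpoints, so this is the minimum enclosing circle.

34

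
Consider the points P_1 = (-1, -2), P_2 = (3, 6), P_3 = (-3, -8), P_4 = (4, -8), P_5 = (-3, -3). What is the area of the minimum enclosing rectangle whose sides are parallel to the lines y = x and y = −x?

150

In coordinates u = x + y, v = x − y the rectangle is axis-aligned; the map (x,y)→(u,v) scales areas by 2.
u-values: -3, 9, -11, -4, -6; range = 9 − (-11) = 20.
v-values: 1, -3, 5, 12, 0; range = 12 − (-3) = 15.
Area = (20 × 15) / 2 = 150.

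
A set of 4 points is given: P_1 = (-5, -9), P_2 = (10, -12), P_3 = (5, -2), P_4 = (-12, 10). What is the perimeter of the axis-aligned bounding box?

Width = max x − min x = 10 − (-12) = 22.
Height = max y − min y = 10 − (-12) = 22.
Perimeter = 2(22 + 22) = 88.

88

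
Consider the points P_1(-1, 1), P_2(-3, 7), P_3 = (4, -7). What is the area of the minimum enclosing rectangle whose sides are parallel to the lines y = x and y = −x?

In coordinates u = x + y, v = x − y the rectangle is axis-aligned; the map (x,y)→(u,v) scales areas by 2.
u-values: 0, 4, -3; range = 4 − (-3) = 7.
v-values: -2, -10, 11; range = 11 − (-10) = 21.
Area = (7 × 21) / 2 = 73.5.

73.5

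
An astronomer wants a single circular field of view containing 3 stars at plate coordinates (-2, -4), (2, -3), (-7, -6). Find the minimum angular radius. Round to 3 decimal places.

4.743

Call the three points A, B, C in the order given.
Side lengths²: AB² = 17, AC² = 29, BC² = 90.
Since BC² = 90 ≥ 29 + 17 = 46, the angle opposite BC is not acute, so the smallest enclosing circle has BC as diameter.
Centre = midpoint of BC = (-2.5, -4.5), r² = 90/4 = 22.5.
r = √(22.5) ≈ 4.743.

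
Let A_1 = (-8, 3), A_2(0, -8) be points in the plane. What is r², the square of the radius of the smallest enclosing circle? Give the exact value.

46.25

The smallest circle enclosing two points has them as diameter endpoints.
Centre = midpoint = (-4, -2.5); r² = |A_1A_2|²/4 = 185/4 = 46.25.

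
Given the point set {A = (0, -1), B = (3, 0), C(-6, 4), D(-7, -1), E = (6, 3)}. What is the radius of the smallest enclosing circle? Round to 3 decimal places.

6.801

A smallest enclosing disk is always determined by at most three of the input points on its boundary.
The farthest pair is D–E with squared distance 185. The circle on this segment as diameter has centre (-0.5, 1) and r² = 185/4 = 46.25.
Check A: distance² to centre = 4.25 ≤ 46.25, so it lies inside.
All remaining points lie in this disk, and no smaller disk contains both endpoints, so this is the minimum enclosing circle.
r = √(46.25) ≈ 6.801.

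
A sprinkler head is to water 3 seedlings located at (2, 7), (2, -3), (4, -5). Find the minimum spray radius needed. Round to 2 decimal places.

6.08

Call the three points A, B, C in the order given.
Side lengths²: AB² = 100, AC² = 148, BC² = 8.
Since AC² = 148 ≥ 100 + 8 = 108, the angle opposite AC is not acute, so the smallest enclosing circle has AC as diameter.
Centre = midpoint of AC = (3, 1), r² = 148/4 = 37.
r = √37 ≈ 6.08.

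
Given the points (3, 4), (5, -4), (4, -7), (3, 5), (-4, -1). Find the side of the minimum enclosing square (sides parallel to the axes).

12

The bounding box has width 9 and height 12.
An axis-aligned square enclosing the set must have side ≥ max(width, height).
So the minimum side is max(9, 12) = 12.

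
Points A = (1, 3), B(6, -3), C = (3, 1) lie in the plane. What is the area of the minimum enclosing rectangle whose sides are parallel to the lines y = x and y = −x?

5.5

In coordinates u = x + y, v = x − y the rectangle is axis-aligned; the map (x,y)→(u,v) scales areas by 2.
u-values: 4, 3, 4; range = 4 − 3 = 1.
v-values: -2, 9, 2; range = 9 − (-2) = 11.
Area = (1 × 11) / 2 = 5.5.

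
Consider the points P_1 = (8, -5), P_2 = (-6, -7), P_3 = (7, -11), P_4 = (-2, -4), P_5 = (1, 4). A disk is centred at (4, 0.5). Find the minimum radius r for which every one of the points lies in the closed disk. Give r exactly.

The required radius is the distance from (4, 0.5) to the farthest point.
Squared distances: 46.25, 156.25, 141.25, 56.25, 21.25.
Maximum is 156.25, attained at P_2.
r = √(156.25) = 12.5.

12.5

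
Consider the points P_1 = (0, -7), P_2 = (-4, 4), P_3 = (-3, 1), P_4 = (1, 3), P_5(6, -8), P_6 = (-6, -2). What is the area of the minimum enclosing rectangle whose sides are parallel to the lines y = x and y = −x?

132

In coordinates u = x + y, v = x − y the rectangle is axis-aligned; the map (x,y)→(u,v) scales areas by 2.
u-values: -7, 0, -2, 4, -2, -8; range = 4 − (-8) = 12.
v-values: 7, -8, -4, -2, 14, -4; range = 14 − (-8) = 22.
Area = (12 × 22) / 2 = 132.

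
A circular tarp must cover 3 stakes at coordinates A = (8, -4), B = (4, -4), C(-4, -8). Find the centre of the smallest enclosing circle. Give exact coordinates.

Side lengths²: AB² = 16, AC² = 160, BC² = 80.
Since AC² = 160 ≥ 80 + 16 = 96, the angle opposite AC is not acute, so the smallest enclosing circle has AC as diameter.
Centre = midpoint of AC = (2, -6), r² = 160/4 = 40.
Centre = (2, -6).

(2, -6)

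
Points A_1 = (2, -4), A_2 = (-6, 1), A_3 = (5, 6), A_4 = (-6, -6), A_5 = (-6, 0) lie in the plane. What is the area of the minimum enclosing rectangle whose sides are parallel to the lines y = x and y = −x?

149.5

In coordinates u = x + y, v = x − y the rectangle is axis-aligned; the map (x,y)→(u,v) scales areas by 2.
u-values: -2, -5, 11, -12, -6; range = 11 − (-12) = 23.
v-values: 6, -7, -1, 0, -6; range = 6 − (-7) = 13.
Area = (23 × 13) / 2 = 149.5.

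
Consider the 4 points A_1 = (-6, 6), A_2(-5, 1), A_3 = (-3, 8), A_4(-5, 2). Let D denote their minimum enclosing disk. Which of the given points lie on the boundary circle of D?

A_2, A_3

The minimum enclosing circle of a finite set is fixed by two of the points (as a diameter) or three (as a circumcircle).
The farthest pair is A_2–A_3 with squared distance 53. The circle on this segment as diameter has centre (-4, 4.5) and r² = 53/4 = 13.25.
Check A_1: distance² to centre = 6.25 ≤ 13.25, so it lies inside.
All remaining points lie in this disk, and no smaller disk contains both endpoints, so this is the minimum enclosing circle.
The points at distance exactly r from the centre are A_2, A_3 — 2 points.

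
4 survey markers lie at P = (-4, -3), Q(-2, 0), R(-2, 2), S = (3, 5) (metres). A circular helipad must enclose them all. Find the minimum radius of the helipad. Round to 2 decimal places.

5.32

By Welzl's lemma the MEC is supported by two points (diametrically opposite) or three points (on a circumcircle).
The farthest pair is P–S with squared distance 113. The circle on this segment as diameter has centre (-0.5, 1) and r² = 113/4 = 28.25.
Check Q: distance² to centre = 3.25 ≤ 28.25, so it lies inside.
All remaining points lie in this disk, and no smaller disk contains both endpoints, so this is the minimum enclosing circle.
r = √(28.25) ≈ 5.32.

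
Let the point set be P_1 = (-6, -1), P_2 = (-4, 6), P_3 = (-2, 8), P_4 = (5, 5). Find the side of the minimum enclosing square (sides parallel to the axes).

The bounding box has width 11 and height 9.
An axis-aligned square enclosing the set must have side ≥ max(width, height).
So the minimum side is max(11, 9) = 11.

11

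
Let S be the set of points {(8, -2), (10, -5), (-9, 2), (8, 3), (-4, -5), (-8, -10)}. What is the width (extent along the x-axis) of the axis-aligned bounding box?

max x = 10, min x = -9, so width = 19.

19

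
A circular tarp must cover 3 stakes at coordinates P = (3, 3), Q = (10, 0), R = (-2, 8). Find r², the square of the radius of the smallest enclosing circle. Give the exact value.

52

Side lengths²: PQ² = 58, PR² = 50, QR² = 208.
Since QR² = 208 ≥ 58 + 50 = 108, the angle opposite QR is not acute, so the smallest enclosing circle has QR as diameter.
Centre = midpoint of QR = (4, 4), r² = 208/4 = 52.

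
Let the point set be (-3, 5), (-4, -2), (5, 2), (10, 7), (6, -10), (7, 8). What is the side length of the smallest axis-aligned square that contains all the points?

18

The bounding box has width 14 and height 18.
An axis-aligned square enclosing the set must have side ≥ max(width, height).
So the minimum side is max(14, 18) = 18.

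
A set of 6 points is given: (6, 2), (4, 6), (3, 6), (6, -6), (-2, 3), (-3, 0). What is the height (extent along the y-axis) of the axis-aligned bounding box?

12

max y = 6, min y = -6, so height = 12.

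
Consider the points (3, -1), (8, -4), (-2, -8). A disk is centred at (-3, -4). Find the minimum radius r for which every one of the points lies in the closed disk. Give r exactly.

The required radius is the distance from (-3, -4) to the farthest point.
Squared distances: 45, 121, 17.
Maximum is 121, attained at (8, -4).
r = √121 = 11.

11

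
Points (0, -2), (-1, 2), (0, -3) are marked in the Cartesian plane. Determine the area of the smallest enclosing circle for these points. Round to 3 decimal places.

Call the three points A, B, C in the order given.
Side lengths²: AB² = 17, AC² = 1, BC² = 26.
Since BC² = 26 ≥ 17 + 1 = 18, the angle opposite BC is not acute, so the smallest enclosing circle has BC as diameter.
Centre = midpoint of BC = (-0.5, -0.5), r² = 26/4 = 6.5.
Area = π·r² = π·6.5 ≈ 20.420.

20.420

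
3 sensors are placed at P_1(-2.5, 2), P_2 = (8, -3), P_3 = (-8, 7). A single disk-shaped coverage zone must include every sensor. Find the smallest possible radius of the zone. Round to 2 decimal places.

Side lengths²: P_1P_2² = 135.25, P_1P_3² = 55.25, P_2P_3² = 356.
Since P_2P_3² = 356 ≥ 135.25 + 55.25 = 190.5, the angle opposite P_2P_3 is not acute, so the smallest enclosing circle has P_2P_3 as diameter.
Centre = midpoint of P_2P_3 = (0, 2), r² = 356/4 = 89.
r = √89 ≈ 9.43.

9.43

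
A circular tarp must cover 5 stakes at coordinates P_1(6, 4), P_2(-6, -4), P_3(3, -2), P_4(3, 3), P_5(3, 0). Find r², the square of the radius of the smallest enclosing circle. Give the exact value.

A smallest enclosing disk is always determined by at most three of the input points on its boundary.
The farthest pair is P_1–P_2 with squared distance 208. The circle on this segment as diameter has centre (0, 0) and r² = 208/4 = 52.
Check P_3: distance² to centre = 13 ≤ 52, so it lies inside.
All remaining points lie in this disk, and no smaller disk contains both endpoints, so this is the minimum enclosing circle.

52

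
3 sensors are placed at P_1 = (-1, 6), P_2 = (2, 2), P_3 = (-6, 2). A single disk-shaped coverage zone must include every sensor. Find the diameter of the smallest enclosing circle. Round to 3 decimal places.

Side lengths²: P_1P_2² = 25, P_1P_3² = 41, P_2P_3² = 64.
Since P_2P_3² = 64 < 41 + 25 = 66, the triangle is acute, so the smallest enclosing circle is the circumcircle.
Circumcentre = (-2, 2.125), r² = 16.015625.
Diameter = 2r = 2√(16.015625) ≈ 8.004.

8.004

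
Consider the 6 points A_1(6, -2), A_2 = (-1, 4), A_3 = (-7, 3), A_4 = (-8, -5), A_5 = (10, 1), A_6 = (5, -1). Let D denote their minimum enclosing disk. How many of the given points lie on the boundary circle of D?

By Welzl's lemma the MEC is supported by two points (diametrically opposite) or three points (on a circumcircle).
The farthest pair is A_4–A_5 with squared distance 360. The circle on this segment as diameter has centre (1, -2) and r² = 360/4 = 90.
Check A_1: distance² to centre = 25 ≤ 90, so it lies inside.
All remaining points lie in this disk, and no smaller disk contains both endpoints, so this is the minimum enclosing circle.
The points at distance exactly r from the centre are A_4, A_5 — 2 points.

2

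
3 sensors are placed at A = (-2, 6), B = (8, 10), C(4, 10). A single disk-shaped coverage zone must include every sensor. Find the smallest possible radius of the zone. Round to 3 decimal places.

5.385

Side lengths²: AB² = 116, AC² = 52, BC² = 16.
Since AB² = 116 ≥ 52 + 16 = 68, the angle opposite AB is not acute, so the smallest enclosing circle has AB as diameter.
Centre = midpoint of AB = (3, 8), r² = 116/4 = 29.
r = √29 ≈ 5.385.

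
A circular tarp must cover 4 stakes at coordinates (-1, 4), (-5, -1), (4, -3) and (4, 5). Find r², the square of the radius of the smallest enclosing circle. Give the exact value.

The minimum enclosing circle of a finite set is fixed by two of the points (as a diameter) or three (as a circumcircle).
The minimum enclosing circle is determined by three boundary points: (-5, -1), (4, -3), (4, 5).
Their circumcentre is (1/6, 1) with r² = 1105/36.
The farthest remaining point (-1, 4) is at distance² 373/36 ≤ 1105/36.

1105/36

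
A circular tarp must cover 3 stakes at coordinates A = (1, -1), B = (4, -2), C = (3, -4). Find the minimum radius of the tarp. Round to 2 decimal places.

Side lengths²: AB² = 10, AC² = 13, BC² = 5.
Since AC² = 13 < 10 + 5 = 15, the triangle is acute, so the smallest enclosing circle is the circumcircle.
Circumcentre = (31/14, -33/14), r² = 325/98.
r = √(325/98) ≈ 1.82.

1.82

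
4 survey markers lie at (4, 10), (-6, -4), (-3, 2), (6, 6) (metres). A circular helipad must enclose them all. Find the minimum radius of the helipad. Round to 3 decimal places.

The farthest pair is (4, 10)–(-6, -4) with squared distance 296. The circle on this segment as diameter has centre (-1, 3) and r² = 296/4 = 74.
Check (-3, 2): distance² to centre = 5 ≤ 74, so it lies inside.
All remaining points lie in this disk, and no smaller disk contains both endpoints, so this is the minimum enclosing circle.
r = √74 ≈ 8.602.

8.602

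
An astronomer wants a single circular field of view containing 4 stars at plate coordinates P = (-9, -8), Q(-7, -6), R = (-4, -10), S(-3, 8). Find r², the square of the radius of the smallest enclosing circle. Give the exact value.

The farthest pair is R–S with squared distance 325. The circle on this segment as diameter has centre (-3.5, -1) and r² = 325/4 = 81.25.
Check P: distance² to centre = 79.25 ≤ 81.25, so it lies inside.
All remaining points lie in this disk, and no smaller disk contains both endpoints, so this is the minimum enclosing circle.

81.25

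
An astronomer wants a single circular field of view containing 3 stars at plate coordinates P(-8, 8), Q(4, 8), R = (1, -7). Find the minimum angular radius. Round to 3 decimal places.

8.920

Side lengths²: PQ² = 144, PR² = 306, QR² = 234.
Since PR² = 306 < 234 + 144 = 378, the triangle is acute, so the smallest enclosing circle is the circumcircle.
Circumcentre = (-2, 1.4), r² = 79.56.
r = √(79.56) ≈ 8.920.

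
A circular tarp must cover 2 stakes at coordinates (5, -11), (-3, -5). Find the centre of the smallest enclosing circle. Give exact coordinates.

The smallest circle enclosing two points has them as diameter endpoints.
Centre = midpoint = (1, -8); r² = |(5, -11)−(-3, -5)|²/4 = 100/4 = 25.
Centre = (1, -8).

(1, -8)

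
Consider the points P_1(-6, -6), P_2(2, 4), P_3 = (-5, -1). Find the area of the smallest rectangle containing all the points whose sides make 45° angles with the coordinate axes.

36

In coordinates u = x + y, v = x − y the rectangle is axis-aligned; the map (x,y)→(u,v) scales areas by 2.
u-values: -12, 6, -6; range = 6 − (-12) = 18.
v-values: 0, -2, -4; range = 0 − (-4) = 4.
Area = (18 × 4) / 2 = 36.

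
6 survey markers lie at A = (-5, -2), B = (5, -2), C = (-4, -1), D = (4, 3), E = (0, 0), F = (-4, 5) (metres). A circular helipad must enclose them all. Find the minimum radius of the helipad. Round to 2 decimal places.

The minimum enclosing circle of a finite set is fixed by two of the points (as a diameter) or three (as a circumcircle).
The minimum enclosing circle is determined by three boundary points: A, B, F.
Their circumcentre is (0, 6/7) with r² = 1625/49.
The farthest remaining point D is at distance² 1009/49 ≤ 1625/49.
r = √(1625/49) ≈ 5.76.

5.76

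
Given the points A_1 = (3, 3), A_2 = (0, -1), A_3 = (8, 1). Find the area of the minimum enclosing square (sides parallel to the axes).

64

The bounding box has width 8 and height 4.
An axis-aligned square enclosing the set must have side ≥ max(width, height).
So the minimum side is max(8, 4) = 8.
Area = 8² = 64.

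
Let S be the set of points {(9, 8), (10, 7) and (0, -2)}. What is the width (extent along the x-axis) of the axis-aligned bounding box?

max x = 10, min x = 0, so width = 10.

10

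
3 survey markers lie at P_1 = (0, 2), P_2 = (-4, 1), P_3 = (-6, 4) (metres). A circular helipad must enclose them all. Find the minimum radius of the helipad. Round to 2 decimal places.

3.16

Side lengths²: P_1P_2² = 17, P_1P_3² = 40, P_2P_3² = 13.
Since P_1P_3² = 40 ≥ 17 + 13 = 30, the angle opposite P_1P_3 is not acute, so the smallest enclosing circle has P_1P_3 as diameter.
Centre = midpoint of P_1P_3 = (-3, 3), r² = 40/4 = 10.
r = √10 ≈ 3.16.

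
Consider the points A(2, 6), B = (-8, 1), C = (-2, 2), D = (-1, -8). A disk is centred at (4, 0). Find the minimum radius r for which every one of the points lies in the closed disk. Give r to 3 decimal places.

12.042

The required radius is the distance from (4, 0) to the farthest point.
Squared distances: 40, 145, 40, 89.
Maximum is 145, attained at B.
r = √145 ≈ 12.042.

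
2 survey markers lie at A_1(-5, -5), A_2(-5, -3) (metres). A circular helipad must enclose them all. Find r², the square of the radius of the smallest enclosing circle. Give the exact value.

The smallest circle enclosing two points has them as diameter endpoints.
Centre = midpoint = (-5, -4); r² = |A_1A_2|²/4 = 4/4 = 1.

1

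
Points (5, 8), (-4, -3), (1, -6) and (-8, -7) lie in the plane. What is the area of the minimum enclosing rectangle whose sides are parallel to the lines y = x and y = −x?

140

In coordinates u = x + y, v = x − y the rectangle is axis-aligned; the map (x,y)→(u,v) scales areas by 2.
u-values: 13, -7, -5, -15; range = 13 − (-15) = 28.
v-values: -3, -1, 7, -1; range = 7 − (-3) = 10.
Area = (28 × 10) / 2 = 140.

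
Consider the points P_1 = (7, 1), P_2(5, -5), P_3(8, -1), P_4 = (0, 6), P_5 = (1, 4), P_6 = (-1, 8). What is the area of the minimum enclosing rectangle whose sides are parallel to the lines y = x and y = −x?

76

In coordinates u = x + y, v = x − y the rectangle is axis-aligned; the map (x,y)→(u,v) scales areas by 2.
u-values: 8, 0, 7, 6, 5, 7; range = 8 − 0 = 8.
v-values: 6, 10, 9, -6, -3, -9; range = 10 − (-9) = 19.
Area = (8 × 19) / 2 = 76.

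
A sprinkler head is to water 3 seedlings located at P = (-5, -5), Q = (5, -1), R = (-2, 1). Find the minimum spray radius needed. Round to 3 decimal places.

5.385

Side lengths²: PQ² = 116, PR² = 45, QR² = 53.
Since PQ² = 116 ≥ 53 + 45 = 98, the angle opposite PQ is not acute, so the smallest enclosing circle has PQ as diameter.
Centre = midpoint of PQ = (0, -3), r² = 116/4 = 29.
r = √29 ≈ 5.385.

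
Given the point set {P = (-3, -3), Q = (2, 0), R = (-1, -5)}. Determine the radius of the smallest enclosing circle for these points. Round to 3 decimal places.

3.005

Side lengths²: PQ² = 34, PR² = 8, QR² = 34.
Since QR² = 34 < 34 + 8 = 42, the triangle is acute, so the smallest enclosing circle is the circumcircle.
Circumcentre = (-0.125, -2.125), r² = 9.03125.
r = √(9.03125) ≈ 3.005.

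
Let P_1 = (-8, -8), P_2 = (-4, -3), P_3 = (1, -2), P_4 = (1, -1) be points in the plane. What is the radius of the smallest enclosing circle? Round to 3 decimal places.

A smallest enclosing disk is always determined by at most three of the input points on its boundary.
The farthest pair is P_1–P_4 with squared distance 130. The circle on this segment as diameter has centre (-3.5, -4.5) and r² = 130/4 = 32.5.
Check P_2: distance² to centre = 2.5 ≤ 32.5, so it lies inside.
All remaining points lie in this disk, and no smaller disk contains both endpoints, so this is the minimum enclosing circle.
r = √(32.5) ≈ 5.701.

5.701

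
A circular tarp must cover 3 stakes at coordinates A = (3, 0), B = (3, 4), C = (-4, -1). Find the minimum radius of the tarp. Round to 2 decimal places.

Side lengths²: AB² = 16, AC² = 50, BC² = 74.
Since BC² = 74 ≥ 50 + 16 = 66, the angle opposite BC is not acute, so the smallest enclosing circle has BC as diameter.
Centre = midpoint of BC = (-0.5, 1.5), r² = 74/4 = 18.5.
r = √(18.5) ≈ 4.30.

4.30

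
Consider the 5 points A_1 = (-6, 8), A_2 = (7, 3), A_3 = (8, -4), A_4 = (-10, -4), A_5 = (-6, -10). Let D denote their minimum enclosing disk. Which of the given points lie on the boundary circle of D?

A_1, A_3, A_5

The minimum enclosing circle of a finite set is fixed by two of the points (as a diameter) or three (as a circumcircle).
The minimum enclosing circle is determined by three boundary points: A_1, A_3, A_5.
Their circumcentre is (-11/7, -1) with r² = 4930/49.
The farthest remaining point A_2 is at distance² 4384/49 ≤ 4930/49.
The points at distance exactly r from the centre are A_1, A_3, A_5 — 3 points.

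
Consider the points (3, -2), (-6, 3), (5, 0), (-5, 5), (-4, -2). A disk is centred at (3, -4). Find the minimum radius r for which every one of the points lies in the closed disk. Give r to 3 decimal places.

The required radius is the distance from (3, -4) to the farthest point.
Squared distances: 4, 130, 20, 145, 53.
Maximum is 145, attained at (-5, 5).
r = √145 ≈ 12.042.

12.042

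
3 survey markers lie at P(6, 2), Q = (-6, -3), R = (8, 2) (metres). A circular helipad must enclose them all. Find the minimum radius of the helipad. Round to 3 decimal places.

7.433

Side lengths²: PQ² = 169, PR² = 4, QR² = 221.
Since QR² = 221 ≥ 169 + 4 = 173, the angle opposite QR is not acute, so the smallest enclosing circle has QR as diameter.
Centre = midpoint of QR = (1, -0.5), r² = 221/4 = 55.25.
r = √(55.25) ≈ 7.433.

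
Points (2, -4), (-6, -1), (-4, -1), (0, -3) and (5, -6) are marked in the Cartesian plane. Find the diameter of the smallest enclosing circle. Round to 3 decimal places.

The farthest pair is (-6, -1)–(5, -6) with squared distance 146. The circle on this segment as diameter has centre (-0.5, -3.5) and r² = 146/4 = 36.5.
Check (2, -4): distance² to centre = 6.5 ≤ 36.5, so it lies inside.
All remaining points lie in this disk, and no smaller disk contains both endpoints, so this is the minimum enclosing circle.
Diameter = 2r = 2√(36.5) ≈ 12.083.

12.083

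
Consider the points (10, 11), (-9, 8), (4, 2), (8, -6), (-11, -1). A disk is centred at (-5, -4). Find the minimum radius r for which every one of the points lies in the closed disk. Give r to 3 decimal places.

21.213

The required radius is the distance from (-5, -4) to the farthest point.
Squared distances: 450, 160, 117, 173, 45.
Maximum is 450, attained at (10, 11).
r = √450 ≈ 21.213.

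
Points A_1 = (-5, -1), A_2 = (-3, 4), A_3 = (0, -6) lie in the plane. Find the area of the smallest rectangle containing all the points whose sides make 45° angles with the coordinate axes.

In coordinates u = x + y, v = x − y the rectangle is axis-aligned; the map (x,y)→(u,v) scales areas by 2.
u-values: -6, 1, -6; range = 1 − (-6) = 7.
v-values: -4, -7, 6; range = 6 − (-7) = 13.
Area = (7 × 13) / 2 = 45.5.

45.5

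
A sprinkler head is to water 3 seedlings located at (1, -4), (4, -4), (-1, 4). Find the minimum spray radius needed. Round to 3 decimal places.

4.717

Call the three points A, B, C in the order given.
Side lengths²: AB² = 9, AC² = 68, BC² = 89.
Since BC² = 89 ≥ 68 + 9 = 77, the angle opposite BC is not acute, so the smallest enclosing circle has BC as diameter.
Centre = midpoint of BC = (1.5, 0), r² = 89/4 = 22.25.
r = √(22.25) ≈ 4.717.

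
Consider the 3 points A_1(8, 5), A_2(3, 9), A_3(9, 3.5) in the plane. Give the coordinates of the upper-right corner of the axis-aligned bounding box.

(9, 9)

x-range [3, 9], y-range [3.5, 9].
The upper-right corner is (9, 9).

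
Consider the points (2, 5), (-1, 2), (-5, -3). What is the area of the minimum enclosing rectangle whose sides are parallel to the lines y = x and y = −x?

In coordinates u = x + y, v = x − y the rectangle is axis-aligned; the map (x,y)→(u,v) scales areas by 2.
u-values: 7, 1, -8; range = 7 − (-8) = 15.
v-values: -3, -3, -2; range = -2 − (-3) = 1.
Area = (15 × 1) / 2 = 7.5.

7.5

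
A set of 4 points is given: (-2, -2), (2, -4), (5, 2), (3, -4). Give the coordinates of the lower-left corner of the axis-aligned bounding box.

x-range [-2, 5], y-range [-4, 2].
The lower-left corner is (-2, -4).

(-2, -4)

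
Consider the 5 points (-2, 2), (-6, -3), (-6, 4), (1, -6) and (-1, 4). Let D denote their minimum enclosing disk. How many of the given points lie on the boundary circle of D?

2

The minimum enclosing circle of a finite set is fixed by two of the points (as a diameter) or three (as a circumcircle).
The farthest pair is (-6, 4)–(1, -6) with squared distance 149. The circle on this segment as diameter has centre (-2.5, -1) and r² = 149/4 = 37.25.
Check (-2, 2): distance² to centre = 9.25 ≤ 37.25, so it lies inside.
All remaining points lie in this disk, and no smaller disk contains both endpoints, so this is the minimum enclosing circle.
The points at distance exactly r from the centre are (-6, 4), (1, -6) — 2 points.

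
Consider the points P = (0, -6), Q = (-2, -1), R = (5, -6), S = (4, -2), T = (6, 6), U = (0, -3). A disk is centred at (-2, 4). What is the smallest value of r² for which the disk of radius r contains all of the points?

The required radius is the distance from (-2, 4) to the farthest point.
Squared distances: 104, 25, 149, 72, 68, 53.
Maximum is 149, attained at R.

149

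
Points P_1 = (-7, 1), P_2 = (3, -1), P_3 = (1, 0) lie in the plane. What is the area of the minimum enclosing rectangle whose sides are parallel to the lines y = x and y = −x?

48

In coordinates u = x + y, v = x − y the rectangle is axis-aligned; the map (x,y)→(u,v) scales areas by 2.
u-values: -6, 2, 1; range = 2 − (-6) = 8.
v-values: -8, 4, 1; range = 4 − (-8) = 12.
Area = (8 × 12) / 2 = 48.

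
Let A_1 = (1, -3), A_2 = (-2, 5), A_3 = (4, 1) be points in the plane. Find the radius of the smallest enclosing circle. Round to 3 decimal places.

Side lengths²: A_1A_2² = 73, A_1A_3² = 25, A_2A_3² = 52.
Since A_1A_2² = 73 < 52 + 25 = 77, the triangle is acute, so the smallest enclosing circle is the circumcircle.
Circumcentre = (-5/18, 13/12), r² = 23725/1296.
r = √(23725/1296) ≈ 4.279.

4.279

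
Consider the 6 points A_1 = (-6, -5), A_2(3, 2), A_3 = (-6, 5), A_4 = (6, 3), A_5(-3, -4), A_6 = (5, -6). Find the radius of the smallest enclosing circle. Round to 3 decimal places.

A smallest enclosing disk is always determined by at most three of the input points on its boundary.
The farthest pair is A_3–A_6 with squared distance 242. The circle on this segment as diameter has centre (-0.5, -0.5) and r² = 242/4 = 60.5.
Check A_1: distance² to centre = 50.5 ≤ 60.5, so it lies inside.
All remaining points lie in this disk, and no smaller disk contains both endpoints, so this is the minimum enclosing circle.
r = √(60.5) ≈ 7.778.

7.778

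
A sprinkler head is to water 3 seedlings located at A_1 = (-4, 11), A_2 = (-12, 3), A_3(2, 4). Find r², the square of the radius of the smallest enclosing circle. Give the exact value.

Side lengths²: A_1A_2² = 128, A_1A_3² = 85, A_2A_3² = 197.
Since A_2A_3² = 197 < 128 + 85 = 213, the triangle is acute, so the smallest enclosing circle is the circumcircle.
Circumcentre = (-131/26, 105/26), r² = 16745/338.

16745/338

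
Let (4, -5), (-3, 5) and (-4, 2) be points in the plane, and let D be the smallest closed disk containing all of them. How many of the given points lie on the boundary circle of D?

2

Call the three points A, B, C in the order given.
Side lengths²: AB² = 149, AC² = 113, BC² = 10.
Since AB² = 149 ≥ 113 + 10 = 123, the angle opposite AB is not acute, so the smallest enclosing circle has AB as diameter.
Centre = midpoint of AB = (0.5, 0), r² = 149/4 = 37.25.
The points at distance exactly r from the centre are (4, -5), (-3, 5) — 2 points.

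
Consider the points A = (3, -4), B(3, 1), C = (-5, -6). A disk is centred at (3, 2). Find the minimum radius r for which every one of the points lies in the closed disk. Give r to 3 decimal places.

11.314

The required radius is the distance from (3, 2) to the farthest point.
Squared distances: 36, 1, 128.
Maximum is 128, attained at C.
r = √128 ≈ 11.314.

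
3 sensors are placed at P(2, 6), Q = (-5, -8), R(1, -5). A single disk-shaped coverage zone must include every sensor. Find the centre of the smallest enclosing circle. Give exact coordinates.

(-1.5, -1)

Side lengths²: PQ² = 245, PR² = 122, QR² = 45.
Since PQ² = 245 ≥ 122 + 45 = 167, the angle opposite PQ is not acute, so the smallest enclosing circle has PQ as diameter.
Centre = midpoint of PQ = (-1.5, -1), r² = 245/4 = 61.25.
Centre = (-1.5, -1).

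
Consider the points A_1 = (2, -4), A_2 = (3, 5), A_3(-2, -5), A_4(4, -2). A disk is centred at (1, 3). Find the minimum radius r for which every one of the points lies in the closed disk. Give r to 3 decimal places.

8.544

The required radius is the distance from (1, 3) to the farthest point.
Squared distances: 50, 8, 73, 34.
Maximum is 73, attained at A_3.
r = √73 ≈ 8.544.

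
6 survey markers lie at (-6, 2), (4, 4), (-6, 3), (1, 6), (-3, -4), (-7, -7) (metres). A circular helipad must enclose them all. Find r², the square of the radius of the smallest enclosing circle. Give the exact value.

By Welzl's lemma the MEC is supported by two points (diametrically opposite) or three points (on a circumcircle).
The minimum enclosing circle is determined by three boundary points: (4, 4), (1, 6), (-7, -7).
Their circumcentre is (-1.7, -1.3) with r² = 60.58.
The farthest remaining point (-6, 3) is at distance² 36.98 ≤ 60.58.

60.58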